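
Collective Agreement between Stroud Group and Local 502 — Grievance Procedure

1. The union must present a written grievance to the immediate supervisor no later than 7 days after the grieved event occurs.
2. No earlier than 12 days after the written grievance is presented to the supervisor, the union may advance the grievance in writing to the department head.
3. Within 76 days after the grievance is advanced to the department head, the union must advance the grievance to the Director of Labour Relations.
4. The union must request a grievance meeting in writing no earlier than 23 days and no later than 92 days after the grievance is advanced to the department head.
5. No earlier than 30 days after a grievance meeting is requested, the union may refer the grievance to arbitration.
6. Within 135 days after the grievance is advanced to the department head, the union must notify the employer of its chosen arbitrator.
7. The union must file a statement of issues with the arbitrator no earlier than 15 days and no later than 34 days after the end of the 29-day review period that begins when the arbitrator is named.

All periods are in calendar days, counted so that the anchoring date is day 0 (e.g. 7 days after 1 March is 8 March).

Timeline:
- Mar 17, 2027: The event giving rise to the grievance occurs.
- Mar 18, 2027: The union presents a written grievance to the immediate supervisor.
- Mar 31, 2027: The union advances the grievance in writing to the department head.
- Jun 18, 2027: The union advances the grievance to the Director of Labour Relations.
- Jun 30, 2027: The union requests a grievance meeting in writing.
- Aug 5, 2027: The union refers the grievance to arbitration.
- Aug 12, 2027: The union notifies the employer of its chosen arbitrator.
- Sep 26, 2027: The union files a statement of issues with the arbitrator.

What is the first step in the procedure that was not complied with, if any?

Step 3

Step 1: 7 days after Mar 17, 2027 (when the grieved event occurs) is Mar 24, 2027; Mar 18, 2027 is within that limit.
Step 2: the earliest permitted date is 12 days after Mar 18, 2027 (when the written grievance is presented to the supervisor), i.e. Mar 30, 2027; Mar 31, 2027 is on or after that date.
Step 3: 76 days after Mar 31, 2027 (when the grievance is advanced to the department head) is Jun 15, 2027; Jun 18, 2027 misses that deadline by 3 days.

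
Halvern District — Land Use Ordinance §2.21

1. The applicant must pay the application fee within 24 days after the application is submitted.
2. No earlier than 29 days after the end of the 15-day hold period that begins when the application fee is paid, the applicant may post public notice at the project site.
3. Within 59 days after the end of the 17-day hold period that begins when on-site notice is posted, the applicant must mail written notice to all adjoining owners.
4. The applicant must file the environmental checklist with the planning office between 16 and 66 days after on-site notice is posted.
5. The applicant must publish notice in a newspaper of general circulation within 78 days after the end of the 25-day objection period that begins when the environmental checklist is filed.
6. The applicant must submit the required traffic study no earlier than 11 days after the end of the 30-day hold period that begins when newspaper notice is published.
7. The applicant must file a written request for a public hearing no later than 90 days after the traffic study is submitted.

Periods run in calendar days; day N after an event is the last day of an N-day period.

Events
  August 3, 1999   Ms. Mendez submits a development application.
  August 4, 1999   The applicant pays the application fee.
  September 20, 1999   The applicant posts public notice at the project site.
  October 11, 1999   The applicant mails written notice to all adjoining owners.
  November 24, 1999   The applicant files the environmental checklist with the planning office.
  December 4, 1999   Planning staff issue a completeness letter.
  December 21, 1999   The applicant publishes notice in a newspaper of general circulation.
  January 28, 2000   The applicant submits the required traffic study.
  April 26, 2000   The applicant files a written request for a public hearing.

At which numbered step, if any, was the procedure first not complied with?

Step 6

(1) due by August 3, 1999 + 24 days = August 27, 1999; August 4, 1999 is within that limit.
(2) permitted from August 19, 1999 + 29 days = September 17, 1999 onward; done September 20, 1999 — permitted.
(3) due by October 7, 1999 + 59 days = December 5, 1999; October 11, 1999 is within that limit.
(4) the permitted window runs from September 20, 1999 + 16 = October 6, 1999 to September 20, 1999 + 66 = November 25, 1999; November 24, 1999 falls inside that range.
(5) due by December 19, 1999 + 78 days = March 6, 2000; December 21, 1999 is within that limit.
(6) permitted from January 20, 2000 + 11 days = January 31, 2000 onward; done January 28, 2000 — 3 days too early.
Later steps need not be reached.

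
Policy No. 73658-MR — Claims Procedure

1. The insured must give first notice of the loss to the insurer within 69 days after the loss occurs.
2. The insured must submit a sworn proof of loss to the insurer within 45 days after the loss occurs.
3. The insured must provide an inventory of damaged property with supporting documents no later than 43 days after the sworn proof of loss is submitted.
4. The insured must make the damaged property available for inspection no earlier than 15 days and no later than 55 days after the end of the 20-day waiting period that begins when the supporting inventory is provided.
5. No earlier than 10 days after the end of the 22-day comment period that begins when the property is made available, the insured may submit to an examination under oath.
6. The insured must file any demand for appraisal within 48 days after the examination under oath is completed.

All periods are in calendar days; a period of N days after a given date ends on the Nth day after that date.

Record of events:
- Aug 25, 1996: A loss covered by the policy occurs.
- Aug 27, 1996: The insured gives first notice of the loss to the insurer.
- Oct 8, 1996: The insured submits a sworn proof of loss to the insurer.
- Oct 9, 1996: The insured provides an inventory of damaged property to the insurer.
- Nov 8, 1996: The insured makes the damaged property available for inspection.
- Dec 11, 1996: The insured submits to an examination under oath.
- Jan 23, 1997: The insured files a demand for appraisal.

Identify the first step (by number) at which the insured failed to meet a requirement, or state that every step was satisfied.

Step 4

Step 1: 69 days after Aug 25, 1996 (when the loss occurs) is Nov 2, 1996; done Aug 27, 1996 — timely.
Step 2: 45 days after Aug 25, 1996 (when the loss occurs) is Oct 9, 1996; done Oct 8, 1996 — timely.
Step 3: 43 days after Oct 8, 1996 (when the sworn proof of loss is submitted) is Nov 20, 1996; done Oct 9, 1996 — timely.
Step 4: the window is 15–55 days after Oct 29, 1996 (end of the 20-day waiting period, which began when the supporting inventory is provided on Oct 9, 1996), so Nov 13, 1996 through Dec 23, 1996; done Nov 8, 1996 — 5 days before the window opened.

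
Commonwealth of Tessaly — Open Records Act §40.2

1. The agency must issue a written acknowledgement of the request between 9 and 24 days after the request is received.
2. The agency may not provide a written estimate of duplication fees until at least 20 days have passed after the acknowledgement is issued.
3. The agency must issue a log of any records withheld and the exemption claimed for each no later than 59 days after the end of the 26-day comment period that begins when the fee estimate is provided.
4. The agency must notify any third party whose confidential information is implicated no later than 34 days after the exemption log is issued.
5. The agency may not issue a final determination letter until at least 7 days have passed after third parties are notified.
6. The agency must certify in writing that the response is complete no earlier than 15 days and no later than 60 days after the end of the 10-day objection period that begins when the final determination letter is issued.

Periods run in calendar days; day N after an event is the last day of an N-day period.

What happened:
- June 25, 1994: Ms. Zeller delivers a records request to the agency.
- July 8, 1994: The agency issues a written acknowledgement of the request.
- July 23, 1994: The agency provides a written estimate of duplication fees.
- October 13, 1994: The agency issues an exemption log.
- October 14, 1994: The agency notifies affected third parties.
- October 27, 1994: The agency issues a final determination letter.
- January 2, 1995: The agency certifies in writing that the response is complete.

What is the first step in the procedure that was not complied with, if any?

Step 1 — 9 and 24 days from June 25, 1994 (when the request is received) are July 4, 1994 and July 19, 1994 respectively; done July 8, 1994, which is between those dates.
Step 2 — must wait 20 days from July 8, 1994 (when the acknowledgement is issued), so not before July 28, 1994; acted on July 23, 1994, 5 days prematurely.
Later steps need not be reached.

Step 2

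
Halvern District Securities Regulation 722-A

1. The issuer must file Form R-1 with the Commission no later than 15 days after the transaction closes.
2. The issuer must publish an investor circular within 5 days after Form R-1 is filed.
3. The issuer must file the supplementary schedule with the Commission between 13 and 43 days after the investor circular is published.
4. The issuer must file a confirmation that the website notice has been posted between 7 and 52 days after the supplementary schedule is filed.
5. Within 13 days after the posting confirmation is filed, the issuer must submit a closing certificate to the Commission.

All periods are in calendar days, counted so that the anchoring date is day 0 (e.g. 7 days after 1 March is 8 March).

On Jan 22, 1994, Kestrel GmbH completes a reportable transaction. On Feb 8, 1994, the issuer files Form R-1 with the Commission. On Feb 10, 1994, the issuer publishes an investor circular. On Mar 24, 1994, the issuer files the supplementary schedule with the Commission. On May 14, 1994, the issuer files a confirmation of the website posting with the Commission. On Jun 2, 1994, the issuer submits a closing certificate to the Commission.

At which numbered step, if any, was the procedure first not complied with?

Step 1 — counting 15 days from Jan 22, 1994 (when the transaction closes) gives a deadline of Feb 6, 1994; not done until Feb 8, 1994, 2 days after the deadline.
Later steps need not be reached.

Step 1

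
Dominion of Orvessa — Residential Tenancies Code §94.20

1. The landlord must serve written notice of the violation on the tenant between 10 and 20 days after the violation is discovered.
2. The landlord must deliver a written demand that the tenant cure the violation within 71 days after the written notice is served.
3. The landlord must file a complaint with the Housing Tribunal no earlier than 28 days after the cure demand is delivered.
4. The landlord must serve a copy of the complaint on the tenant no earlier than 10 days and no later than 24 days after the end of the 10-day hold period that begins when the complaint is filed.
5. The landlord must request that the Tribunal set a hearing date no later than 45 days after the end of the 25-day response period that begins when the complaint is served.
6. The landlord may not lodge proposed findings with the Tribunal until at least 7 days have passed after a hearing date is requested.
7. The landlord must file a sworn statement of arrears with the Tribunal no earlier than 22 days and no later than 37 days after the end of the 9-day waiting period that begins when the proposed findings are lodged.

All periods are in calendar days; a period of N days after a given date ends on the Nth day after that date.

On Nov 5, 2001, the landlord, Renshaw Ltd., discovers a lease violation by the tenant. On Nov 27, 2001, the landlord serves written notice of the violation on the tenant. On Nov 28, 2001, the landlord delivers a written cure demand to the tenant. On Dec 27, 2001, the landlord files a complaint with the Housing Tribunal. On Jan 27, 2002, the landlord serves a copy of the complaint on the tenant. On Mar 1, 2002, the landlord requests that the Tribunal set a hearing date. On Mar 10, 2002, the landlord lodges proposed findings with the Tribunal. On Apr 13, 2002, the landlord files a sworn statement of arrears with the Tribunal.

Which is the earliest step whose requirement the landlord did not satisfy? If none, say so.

(1) the permitted window runs from Nov 5, 2001 + 10 = Nov 15, 2001 to Nov 5, 2001 + 20 = Nov 25, 2001; Nov 27, 2001 is 2 days past the end of the window.

Step 1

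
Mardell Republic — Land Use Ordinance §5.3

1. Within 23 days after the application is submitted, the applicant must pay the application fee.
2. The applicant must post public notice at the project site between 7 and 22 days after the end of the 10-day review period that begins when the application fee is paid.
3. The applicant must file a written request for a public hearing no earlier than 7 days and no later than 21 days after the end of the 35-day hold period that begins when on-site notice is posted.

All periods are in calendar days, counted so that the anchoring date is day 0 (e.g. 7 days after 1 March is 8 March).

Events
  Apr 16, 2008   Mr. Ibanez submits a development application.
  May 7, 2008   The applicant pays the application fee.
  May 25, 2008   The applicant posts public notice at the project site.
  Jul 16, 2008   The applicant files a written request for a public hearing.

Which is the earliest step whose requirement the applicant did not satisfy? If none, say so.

None — every step was satisfied

(1) due by Apr 16, 2008 + 23 days = May 9, 2008; completed May 7, 2008, before the deadline.
(2) the permitted window runs from May 17, 2008 + 7 = May 24, 2008 to May 17, 2008 + 22 = Jun 8, 2008; done May 25, 2008, which is between those dates.
(3) the permitted window runs from Jun 29, 2008 + 7 = Jul 6, 2008 to Jun 29, 2008 + 21 = Jul 20, 2008; done Jul 16, 2008, which is between those dates.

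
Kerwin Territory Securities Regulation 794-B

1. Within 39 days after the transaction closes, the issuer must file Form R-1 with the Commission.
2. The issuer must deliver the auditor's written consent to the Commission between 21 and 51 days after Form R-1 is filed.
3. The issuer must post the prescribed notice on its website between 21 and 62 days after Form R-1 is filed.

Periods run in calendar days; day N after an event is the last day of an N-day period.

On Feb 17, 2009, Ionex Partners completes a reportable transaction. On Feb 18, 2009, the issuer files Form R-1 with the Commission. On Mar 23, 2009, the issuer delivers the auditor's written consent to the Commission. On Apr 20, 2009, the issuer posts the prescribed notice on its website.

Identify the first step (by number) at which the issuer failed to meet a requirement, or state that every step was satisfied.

None — every step was satisfied

Step 1 — counting 39 days from Feb 17, 2009 (when the transaction closes) gives a deadline of Mar 28, 2009; completed Feb 18, 2009, before the deadline.
Step 2 — 21 and 51 days from Feb 18, 2009 (when Form R-1 is filed) are Mar 11, 2009 and Apr 10, 2009 respectively; Mar 23, 2009 falls inside that range.
Step 3 — 21 and 62 days from Feb 18, 2009 (when Form R-1 is filed) are Mar 11, 2009 and Apr 21, 2009 respectively; done Apr 20, 2009 — within the window.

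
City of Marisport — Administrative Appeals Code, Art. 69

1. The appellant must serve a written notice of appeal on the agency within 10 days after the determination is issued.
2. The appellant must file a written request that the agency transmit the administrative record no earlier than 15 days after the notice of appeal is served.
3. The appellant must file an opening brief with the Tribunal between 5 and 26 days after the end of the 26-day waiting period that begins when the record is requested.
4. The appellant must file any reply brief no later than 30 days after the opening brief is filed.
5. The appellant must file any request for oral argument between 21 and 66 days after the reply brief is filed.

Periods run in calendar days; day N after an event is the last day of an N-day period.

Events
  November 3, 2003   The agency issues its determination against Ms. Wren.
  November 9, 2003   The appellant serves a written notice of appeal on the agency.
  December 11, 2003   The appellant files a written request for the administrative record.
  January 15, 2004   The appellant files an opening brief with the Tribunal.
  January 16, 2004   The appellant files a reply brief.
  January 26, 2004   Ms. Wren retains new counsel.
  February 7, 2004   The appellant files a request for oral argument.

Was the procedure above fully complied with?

Yes

Step 1 — counting 10 days from November 3, 2003 (when the determination is issued) gives a deadline of November 13, 2003; November 9, 2003 is within that limit.
Step 2 — must wait 15 days from November 9, 2003 (when the notice of appeal is served), so not before November 24, 2003; done December 11, 2003 — permitted.
Step 3 — 5 and 26 days from January 6, 2004 (end of the 26-day waiting period, which began when the record is requested on December 11, 2003) are January 11, 2004 and February 1, 2004 respectively; done January 15, 2004 — within the window.
Step 4 — counting 30 days from January 15, 2004 (when the opening brief is filed) gives a deadline of February 14, 2004; completed January 16, 2004, before the deadline.
Step 5 — 21 and 66 days from January 16, 2004 (when the reply brief is filed) are February 6, 2004 and March 22, 2004 respectively; done February 7, 2004 — within the window.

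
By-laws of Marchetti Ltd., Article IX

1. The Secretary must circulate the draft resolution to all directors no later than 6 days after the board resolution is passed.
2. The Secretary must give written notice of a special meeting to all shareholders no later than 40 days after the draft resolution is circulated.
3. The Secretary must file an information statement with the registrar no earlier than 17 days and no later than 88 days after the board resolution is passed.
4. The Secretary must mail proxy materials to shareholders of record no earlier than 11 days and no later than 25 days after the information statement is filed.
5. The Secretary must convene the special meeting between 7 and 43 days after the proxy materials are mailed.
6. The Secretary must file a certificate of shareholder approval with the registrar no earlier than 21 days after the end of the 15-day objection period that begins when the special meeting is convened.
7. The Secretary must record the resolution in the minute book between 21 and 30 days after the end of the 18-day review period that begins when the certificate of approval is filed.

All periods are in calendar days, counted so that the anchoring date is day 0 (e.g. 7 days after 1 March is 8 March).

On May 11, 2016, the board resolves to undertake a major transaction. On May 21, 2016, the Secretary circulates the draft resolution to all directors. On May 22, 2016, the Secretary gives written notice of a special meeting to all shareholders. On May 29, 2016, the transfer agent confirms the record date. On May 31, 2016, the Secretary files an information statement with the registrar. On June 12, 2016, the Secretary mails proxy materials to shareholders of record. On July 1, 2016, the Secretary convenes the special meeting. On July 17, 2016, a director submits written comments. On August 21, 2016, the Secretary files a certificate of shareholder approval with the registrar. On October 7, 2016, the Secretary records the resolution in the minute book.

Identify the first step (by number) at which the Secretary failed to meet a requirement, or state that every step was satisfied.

Step 1: 6 days after May 11, 2016 (when the board resolution is passed) is May 17, 2016; May 21, 2016 misses that deadline by 4 days.
No need to go further; step 1 was not satisfied.

Step 1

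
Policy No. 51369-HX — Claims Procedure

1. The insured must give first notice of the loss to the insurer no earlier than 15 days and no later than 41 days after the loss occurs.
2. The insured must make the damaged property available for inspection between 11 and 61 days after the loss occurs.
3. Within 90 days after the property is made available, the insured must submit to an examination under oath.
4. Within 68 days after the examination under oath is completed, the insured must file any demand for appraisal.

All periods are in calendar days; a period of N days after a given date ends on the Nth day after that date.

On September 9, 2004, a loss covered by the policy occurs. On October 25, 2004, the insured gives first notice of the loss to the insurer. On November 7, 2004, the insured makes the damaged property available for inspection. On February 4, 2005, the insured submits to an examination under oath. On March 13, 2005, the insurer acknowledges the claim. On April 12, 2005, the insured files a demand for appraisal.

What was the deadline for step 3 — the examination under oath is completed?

February 5, 2005

Step 3 runs from November 7, 2004, when the property is made available. 90 days after November 7, 2004 is February 5, 2005.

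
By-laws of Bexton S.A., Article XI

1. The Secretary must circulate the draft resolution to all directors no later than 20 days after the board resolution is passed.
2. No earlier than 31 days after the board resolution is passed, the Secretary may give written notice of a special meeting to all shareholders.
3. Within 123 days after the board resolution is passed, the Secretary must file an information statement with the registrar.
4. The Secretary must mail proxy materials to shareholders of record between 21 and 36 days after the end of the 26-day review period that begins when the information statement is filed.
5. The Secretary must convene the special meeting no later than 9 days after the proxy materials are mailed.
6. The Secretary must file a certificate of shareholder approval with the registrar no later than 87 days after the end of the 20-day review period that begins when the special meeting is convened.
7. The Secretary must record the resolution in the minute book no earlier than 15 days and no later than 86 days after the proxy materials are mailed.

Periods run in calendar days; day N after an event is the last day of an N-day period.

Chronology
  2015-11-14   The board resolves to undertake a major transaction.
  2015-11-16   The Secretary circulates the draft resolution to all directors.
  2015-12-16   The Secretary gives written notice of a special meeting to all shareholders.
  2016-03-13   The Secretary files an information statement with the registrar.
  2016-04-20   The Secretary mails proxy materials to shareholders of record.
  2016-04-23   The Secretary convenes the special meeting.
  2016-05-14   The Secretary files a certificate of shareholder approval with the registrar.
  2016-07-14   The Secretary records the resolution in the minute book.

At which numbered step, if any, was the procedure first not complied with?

Step 4

(1) due by 2015-11-14 + 20 days = 2015-12-04; done 2015-11-16 — timely.
(2) permitted from 2015-11-14 + 31 days = 2015-12-15 onward; 2015-12-16 is on or after that date.
(3) due by 2015-11-14 + 123 days = 2016-03-16; 2016-03-13 is within that limit.
(4) the permitted window runs from 2016-04-08 + 21 = 2016-04-29 to 2016-04-08 + 36 = 2016-05-14; done 2016-04-20 — 9 days before the window opened.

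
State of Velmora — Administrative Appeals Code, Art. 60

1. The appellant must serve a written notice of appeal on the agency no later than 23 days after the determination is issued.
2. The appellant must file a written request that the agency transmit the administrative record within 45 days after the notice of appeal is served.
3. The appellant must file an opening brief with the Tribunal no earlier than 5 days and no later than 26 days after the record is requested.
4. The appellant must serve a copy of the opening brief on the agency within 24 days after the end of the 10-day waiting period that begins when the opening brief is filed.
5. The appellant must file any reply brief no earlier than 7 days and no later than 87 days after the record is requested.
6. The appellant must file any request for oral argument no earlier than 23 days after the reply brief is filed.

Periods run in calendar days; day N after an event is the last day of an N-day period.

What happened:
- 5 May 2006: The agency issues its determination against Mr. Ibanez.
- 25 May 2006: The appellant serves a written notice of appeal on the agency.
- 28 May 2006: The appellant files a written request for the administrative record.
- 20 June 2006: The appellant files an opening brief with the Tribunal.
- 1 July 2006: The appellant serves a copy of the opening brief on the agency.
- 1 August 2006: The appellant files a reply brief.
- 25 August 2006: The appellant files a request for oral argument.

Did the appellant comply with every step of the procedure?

Step 1 — counting 23 days from 5 May 2006 (when the determination is issued) gives a deadline of 28 May 2006; 25 May 2006 is within that limit.
Step 2 — counting 45 days from 25 May 2006 (when the notice of appeal is served) gives a deadline of 9 July 2006; 28 May 2006 is within that limit.
Step 3 — 5 and 26 days from 28 May 2006 (when the record is requested) are 2 June 2006 and 23 June 2006 respectively; 20 June 2006 falls inside that range.
Step 4 — counting 24 days from 30 June 2006 (end of the 10-day waiting period, which began when the opening brief is filed on 20 June 2006) gives a deadline of 24 July 2006; 1 July 2006 is within that limit.
Step 5 — 7 and 87 days from 28 May 2006 (when the record is requested) are 4 June 2006 and 23 August 2006 respectively; done 1 August 2006, which is between those dates.
Step 6 — must wait 23 days from 1 August 2006 (when the reply brief is filed), so not before 24 August 2006; 25 August 2006 is on or after that date.

Yes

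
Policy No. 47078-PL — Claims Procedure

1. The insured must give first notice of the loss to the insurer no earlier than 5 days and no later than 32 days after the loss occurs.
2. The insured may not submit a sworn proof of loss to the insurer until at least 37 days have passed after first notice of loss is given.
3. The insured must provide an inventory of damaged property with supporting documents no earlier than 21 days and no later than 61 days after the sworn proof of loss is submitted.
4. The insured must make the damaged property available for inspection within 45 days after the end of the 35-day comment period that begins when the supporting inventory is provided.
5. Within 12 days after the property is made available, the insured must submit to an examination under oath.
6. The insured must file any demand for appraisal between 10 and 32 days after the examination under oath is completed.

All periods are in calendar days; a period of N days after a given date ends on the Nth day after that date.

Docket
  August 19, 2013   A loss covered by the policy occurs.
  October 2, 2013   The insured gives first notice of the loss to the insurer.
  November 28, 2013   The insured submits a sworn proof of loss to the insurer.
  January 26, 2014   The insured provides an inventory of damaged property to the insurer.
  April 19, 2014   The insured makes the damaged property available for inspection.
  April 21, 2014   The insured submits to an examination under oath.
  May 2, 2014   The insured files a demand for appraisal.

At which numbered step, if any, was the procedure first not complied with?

Step 1

Step 1: the window is 5–32 days after August 19, 2013 (when the loss occurs), so August 24, 2013 through September 20, 2013; done October 2, 2013 — 12 days after the window closed.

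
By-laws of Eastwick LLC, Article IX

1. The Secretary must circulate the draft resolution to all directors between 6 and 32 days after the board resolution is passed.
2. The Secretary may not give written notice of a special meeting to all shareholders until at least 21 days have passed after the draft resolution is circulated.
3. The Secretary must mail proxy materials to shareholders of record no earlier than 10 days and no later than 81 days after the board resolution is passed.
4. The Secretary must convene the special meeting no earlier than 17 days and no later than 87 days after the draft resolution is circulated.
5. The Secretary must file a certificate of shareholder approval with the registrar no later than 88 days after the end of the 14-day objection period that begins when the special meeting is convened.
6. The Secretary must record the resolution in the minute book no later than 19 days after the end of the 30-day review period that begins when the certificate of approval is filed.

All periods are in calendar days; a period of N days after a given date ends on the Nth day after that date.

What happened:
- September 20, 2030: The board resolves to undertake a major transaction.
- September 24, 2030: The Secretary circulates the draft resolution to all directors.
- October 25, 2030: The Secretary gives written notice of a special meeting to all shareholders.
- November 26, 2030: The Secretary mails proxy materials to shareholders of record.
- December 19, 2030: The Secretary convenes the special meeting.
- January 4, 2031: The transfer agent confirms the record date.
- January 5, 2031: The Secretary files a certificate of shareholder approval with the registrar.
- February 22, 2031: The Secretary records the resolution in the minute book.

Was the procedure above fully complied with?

Step 1: the window is 6–32 days after September 20, 2030 (when the board resolution is passed), so September 26, 2030 through October 22, 2030; September 24, 2030 is 2 days too early.

No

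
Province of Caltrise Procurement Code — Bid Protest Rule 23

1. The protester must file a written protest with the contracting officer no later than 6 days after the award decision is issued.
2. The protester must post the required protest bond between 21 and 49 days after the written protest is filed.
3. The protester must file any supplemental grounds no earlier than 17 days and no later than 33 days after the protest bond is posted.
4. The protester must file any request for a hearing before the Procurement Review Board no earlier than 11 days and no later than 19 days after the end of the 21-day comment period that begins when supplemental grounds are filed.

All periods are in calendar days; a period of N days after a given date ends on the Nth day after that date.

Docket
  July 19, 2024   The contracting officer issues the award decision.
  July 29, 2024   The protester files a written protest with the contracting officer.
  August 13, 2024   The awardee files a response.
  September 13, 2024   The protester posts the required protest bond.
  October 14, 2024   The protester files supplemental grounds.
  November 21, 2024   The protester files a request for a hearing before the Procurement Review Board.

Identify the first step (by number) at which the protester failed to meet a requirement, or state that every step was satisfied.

Step 1 — counting 6 days from July 19, 2024 (when the award decision is issued) gives a deadline of July 25, 2024; done July 29, 2024 — 4 days late.
That is the first point of non-compliance.

Step 1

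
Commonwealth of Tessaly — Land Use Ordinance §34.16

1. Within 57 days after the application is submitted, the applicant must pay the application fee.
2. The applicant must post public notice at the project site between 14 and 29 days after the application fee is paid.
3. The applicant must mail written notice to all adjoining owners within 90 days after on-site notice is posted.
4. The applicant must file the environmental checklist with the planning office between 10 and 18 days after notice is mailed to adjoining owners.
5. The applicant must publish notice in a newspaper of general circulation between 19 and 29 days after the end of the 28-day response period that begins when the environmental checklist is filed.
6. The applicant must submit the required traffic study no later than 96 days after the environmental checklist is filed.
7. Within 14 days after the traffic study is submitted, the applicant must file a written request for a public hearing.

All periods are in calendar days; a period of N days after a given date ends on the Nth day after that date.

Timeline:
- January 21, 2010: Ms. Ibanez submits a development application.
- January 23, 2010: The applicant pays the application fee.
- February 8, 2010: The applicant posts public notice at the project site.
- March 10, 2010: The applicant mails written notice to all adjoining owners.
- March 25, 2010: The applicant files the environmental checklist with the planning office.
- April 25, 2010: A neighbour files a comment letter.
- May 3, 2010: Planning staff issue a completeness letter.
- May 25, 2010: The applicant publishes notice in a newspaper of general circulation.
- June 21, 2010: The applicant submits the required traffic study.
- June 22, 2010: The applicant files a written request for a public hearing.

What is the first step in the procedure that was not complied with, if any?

Step 5

(1) due by January 21, 2010 + 57 days = March 19, 2010; January 23, 2010 is within that limit.
(2) the permitted window runs from January 23, 2010 + 14 = February 6, 2010 to January 23, 2010 + 29 = February 21, 2010; done February 8, 2010, which is between those dates.
(3) due by February 8, 2010 + 90 days = May 9, 2010; done March 10, 2010 — timely.
(4) the permitted window runs from March 10, 2010 + 10 = March 20, 2010 to March 10, 2010 + 18 = March 28, 2010; March 25, 2010 falls inside that range.
(5) the permitted window runs from April 22, 2010 + 19 = May 11, 2010 to April 22, 2010 + 29 = May 21, 2010; done May 25, 2010 — 4 days after the window closed.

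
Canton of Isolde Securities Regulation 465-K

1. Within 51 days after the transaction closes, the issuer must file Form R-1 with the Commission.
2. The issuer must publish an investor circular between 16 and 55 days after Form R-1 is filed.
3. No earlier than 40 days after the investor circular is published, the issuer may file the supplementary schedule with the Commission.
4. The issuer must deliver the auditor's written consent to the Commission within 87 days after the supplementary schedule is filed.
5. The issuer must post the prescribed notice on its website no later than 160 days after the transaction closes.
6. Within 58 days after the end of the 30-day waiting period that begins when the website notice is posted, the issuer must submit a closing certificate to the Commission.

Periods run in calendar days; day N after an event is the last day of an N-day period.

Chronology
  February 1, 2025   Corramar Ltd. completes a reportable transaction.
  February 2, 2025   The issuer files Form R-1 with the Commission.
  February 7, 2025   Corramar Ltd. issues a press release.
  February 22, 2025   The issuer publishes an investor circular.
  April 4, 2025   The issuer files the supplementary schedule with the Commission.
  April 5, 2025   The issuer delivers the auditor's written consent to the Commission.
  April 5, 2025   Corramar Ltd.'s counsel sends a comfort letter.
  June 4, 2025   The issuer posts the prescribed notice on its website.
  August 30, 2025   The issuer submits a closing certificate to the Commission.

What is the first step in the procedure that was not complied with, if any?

None — every step was satisfied

Step 1 — counting 51 days from February 1, 2025 (when the transaction closes) gives a deadline of March 24, 2025; done February 2, 2025 — timely.
Step 2 — 16 and 55 days from February 2, 2025 (when Form R-1 is filed) are February 18, 2025 and March 29, 2025 respectively; done February 22, 2025, which is between those dates.
Step 3 — must wait 40 days from February 22, 2025 (when the investor circular is published), so not before April 3, 2025; done April 4, 2025 — permitted.
Step 4 — counting 87 days from April 4, 2025 (when the supplementary schedule is filed) gives a deadline of June 30, 2025; completed April 5, 2025, before the deadline.
Step 5 — counting 160 days from February 1, 2025 (when the transaction closes) gives a deadline of July 11, 2025; June 4, 2025 is within that limit.
Step 6 — counting 58 days from July 4, 2025 (end of the 30-day waiting period, which began when the website notice is posted on June 4, 2025) gives a deadline of August 31, 2025; August 30, 2025 is within that limit.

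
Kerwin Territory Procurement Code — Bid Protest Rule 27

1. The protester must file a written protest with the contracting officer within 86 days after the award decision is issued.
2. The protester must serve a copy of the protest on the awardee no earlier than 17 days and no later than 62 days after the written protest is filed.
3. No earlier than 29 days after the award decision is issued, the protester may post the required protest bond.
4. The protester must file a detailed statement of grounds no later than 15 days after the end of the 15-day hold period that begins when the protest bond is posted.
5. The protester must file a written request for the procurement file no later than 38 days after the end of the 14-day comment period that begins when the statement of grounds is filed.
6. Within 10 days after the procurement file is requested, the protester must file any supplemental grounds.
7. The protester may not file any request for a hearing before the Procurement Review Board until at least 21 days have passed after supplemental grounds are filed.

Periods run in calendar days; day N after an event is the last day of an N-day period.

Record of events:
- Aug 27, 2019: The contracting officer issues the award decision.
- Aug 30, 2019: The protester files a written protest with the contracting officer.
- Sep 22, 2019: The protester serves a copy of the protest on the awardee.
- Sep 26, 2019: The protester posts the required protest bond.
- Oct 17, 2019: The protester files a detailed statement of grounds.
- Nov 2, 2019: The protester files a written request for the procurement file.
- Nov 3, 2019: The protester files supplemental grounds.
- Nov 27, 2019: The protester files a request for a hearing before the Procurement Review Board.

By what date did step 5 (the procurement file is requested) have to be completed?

Dec 8, 2019

The statement of grounds is filed on Oct 17, 2019; the 14-day comment period therefore ends Oct 31, 2019, and step 5 runs from that date. 38 days after Oct 31, 2019 is Dec 8, 2019.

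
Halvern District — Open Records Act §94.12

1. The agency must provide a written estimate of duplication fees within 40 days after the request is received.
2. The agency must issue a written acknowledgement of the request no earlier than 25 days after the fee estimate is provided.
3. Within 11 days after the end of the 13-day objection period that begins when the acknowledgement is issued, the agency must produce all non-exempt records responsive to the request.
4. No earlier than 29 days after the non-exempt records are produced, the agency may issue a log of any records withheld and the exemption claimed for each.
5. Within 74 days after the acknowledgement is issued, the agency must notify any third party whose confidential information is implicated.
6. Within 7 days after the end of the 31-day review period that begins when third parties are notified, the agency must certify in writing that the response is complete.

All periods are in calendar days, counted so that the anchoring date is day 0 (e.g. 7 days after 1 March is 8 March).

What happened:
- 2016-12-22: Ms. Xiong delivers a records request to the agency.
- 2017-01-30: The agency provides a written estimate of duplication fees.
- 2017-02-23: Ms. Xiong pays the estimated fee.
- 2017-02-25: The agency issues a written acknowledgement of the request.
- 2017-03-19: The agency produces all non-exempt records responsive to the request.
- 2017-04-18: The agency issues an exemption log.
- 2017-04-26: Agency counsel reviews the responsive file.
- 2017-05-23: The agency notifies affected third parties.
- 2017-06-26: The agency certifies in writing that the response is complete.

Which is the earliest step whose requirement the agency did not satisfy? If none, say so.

Step 5

Step 1: 40 days after 2016-12-22 (when the request is received) is 2017-01-31; 2017-01-30 is within that limit.
Step 2: the earliest permitted date is 25 days after 2017-01-30 (when the fee estimate is provided), i.e. 2017-02-24; done 2017-02-25, after the minimum wait.
Step 3: 11 days after 2017-03-10 (end of the 13-day objection period, which began when the acknowledgement is issued on 2017-02-25) is 2017-03-21; done 2017-03-19 — timely.
Step 4: the earliest permitted date is 29 days after 2017-03-19 (when the non-exempt records are produced), i.e. 2017-04-17; 2017-04-18 is on or after that date.
Step 5: 74 days after 2017-02-25 (when the acknowledgement is issued) is 2017-05-10; done 2017-05-23 — 13 days late.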